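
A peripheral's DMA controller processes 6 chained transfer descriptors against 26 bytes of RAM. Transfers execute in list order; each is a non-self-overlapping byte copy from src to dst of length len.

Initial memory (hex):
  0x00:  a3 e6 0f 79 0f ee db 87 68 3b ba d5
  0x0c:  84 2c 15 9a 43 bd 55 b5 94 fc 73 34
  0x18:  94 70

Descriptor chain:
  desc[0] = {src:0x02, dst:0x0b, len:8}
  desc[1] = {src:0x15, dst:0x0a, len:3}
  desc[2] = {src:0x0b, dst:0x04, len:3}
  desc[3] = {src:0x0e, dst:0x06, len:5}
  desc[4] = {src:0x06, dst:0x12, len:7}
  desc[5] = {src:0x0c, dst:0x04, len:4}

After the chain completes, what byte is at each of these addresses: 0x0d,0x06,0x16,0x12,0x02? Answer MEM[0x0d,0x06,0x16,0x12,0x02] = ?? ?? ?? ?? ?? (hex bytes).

MEM[0x0d,0x06,0x16,0x12,0x02] = 0f ee 3b ee 0f

D0: mem[0x0b..0x12] <- [0f 79 0f ee db 87 68 3b]
D1: mem[0x0a..0x0c] <- [fc 73 34]
D2: mem[0x04..0x06] <- [73 34 0f]
D3: mem[0x06..0x0a] <- [ee db 87 68 3b]
D4: mem[0x12..0x18] <- [ee db 87 68 3b 73 34]
D5: mem[0x04..0x07] <- [34 0f ee db]
query mem[0x0d]=0x0f, mem[0x06]=0xee, mem[0x16]=0x3b, mem[0x12]=0xee, mem[0x02]=0x0f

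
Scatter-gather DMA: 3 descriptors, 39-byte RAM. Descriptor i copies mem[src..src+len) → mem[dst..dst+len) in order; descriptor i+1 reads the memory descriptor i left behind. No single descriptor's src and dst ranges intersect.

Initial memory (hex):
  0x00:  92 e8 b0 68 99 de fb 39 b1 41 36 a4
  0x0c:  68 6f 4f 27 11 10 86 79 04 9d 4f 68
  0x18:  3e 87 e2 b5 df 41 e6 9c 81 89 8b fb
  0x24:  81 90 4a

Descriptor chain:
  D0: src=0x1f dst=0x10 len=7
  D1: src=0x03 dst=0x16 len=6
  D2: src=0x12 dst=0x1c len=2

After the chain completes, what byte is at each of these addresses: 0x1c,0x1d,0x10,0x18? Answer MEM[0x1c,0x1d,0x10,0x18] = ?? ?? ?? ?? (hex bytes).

#0 dst[0x10+7] := {0x9c,0x81,0x89,0x8b,0xfb,0x81,0x90}
#1 dst[0x16+6] := {0x68,0x99,0xde,0xfb,0x39,0xb1}
#2 dst[0x1c+2] := {0x89,0x8b}
query mem[0x1c]=0x89, mem[0x1d]=0x8b, mem[0x10]=0x9c, mem[0x18]=0xde

MEM[0x1c,0x1d,0x10,0x18] = 89 8b 9c de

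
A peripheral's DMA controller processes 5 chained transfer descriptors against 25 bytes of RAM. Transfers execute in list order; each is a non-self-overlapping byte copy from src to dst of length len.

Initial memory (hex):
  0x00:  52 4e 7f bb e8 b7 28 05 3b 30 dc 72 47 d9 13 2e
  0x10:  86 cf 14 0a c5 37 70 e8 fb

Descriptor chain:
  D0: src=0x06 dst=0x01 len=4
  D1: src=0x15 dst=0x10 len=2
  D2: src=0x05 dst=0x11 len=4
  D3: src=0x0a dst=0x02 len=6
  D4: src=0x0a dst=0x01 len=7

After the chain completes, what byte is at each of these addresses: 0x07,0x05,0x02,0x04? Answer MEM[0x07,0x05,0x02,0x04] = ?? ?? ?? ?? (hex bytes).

MEM[0x07,0x05,0x02,0x04] = 37 13 72 d9

#0 dst[0x01+4] := {0x28,0x05,0x3b,0x30}
#1 dst[0x10+2] := {0x37,0x70}
#2 dst[0x11+4] := {0xb7,0x28,0x05,0x3b}
#3 dst[0x02+6] := {0xdc,0x72,0x47,0xd9,0x13,0x2e}
#4 dst[0x01+7] := {0xdc,0x72,0x47,0xd9,0x13,0x2e,0x37}
query mem[0x07]=0x37, mem[0x05]=0x13, mem[0x02]=0x72, mem[0x04]=0xd9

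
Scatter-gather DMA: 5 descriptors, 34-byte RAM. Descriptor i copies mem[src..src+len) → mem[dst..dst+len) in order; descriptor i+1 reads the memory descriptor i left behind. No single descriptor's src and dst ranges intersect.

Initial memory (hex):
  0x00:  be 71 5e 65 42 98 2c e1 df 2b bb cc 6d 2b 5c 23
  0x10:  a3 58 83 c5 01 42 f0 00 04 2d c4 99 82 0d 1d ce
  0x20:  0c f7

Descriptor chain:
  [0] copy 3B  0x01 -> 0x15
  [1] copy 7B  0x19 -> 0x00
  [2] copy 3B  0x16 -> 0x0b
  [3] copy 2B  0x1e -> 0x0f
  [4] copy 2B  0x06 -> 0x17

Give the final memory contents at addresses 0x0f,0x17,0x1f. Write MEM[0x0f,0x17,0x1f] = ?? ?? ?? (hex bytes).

D0: mem[0x15..0x17] <- [71 5e 65]
D1: mem[0x00..0x06] <- [2d c4 99 82 0d 1d ce]
D2: mem[0x0b..0x0d] <- [5e 65 04]
D3: mem[0x0f..0x10] <- [1d ce]
D4: mem[0x17..0x18] <- [ce e1]
query mem[0x0f]=0x1d, mem[0x17]=0xce, mem[0x1f]=0xce

MEM[0x0f,0x17,0x1f] = 1d ce ce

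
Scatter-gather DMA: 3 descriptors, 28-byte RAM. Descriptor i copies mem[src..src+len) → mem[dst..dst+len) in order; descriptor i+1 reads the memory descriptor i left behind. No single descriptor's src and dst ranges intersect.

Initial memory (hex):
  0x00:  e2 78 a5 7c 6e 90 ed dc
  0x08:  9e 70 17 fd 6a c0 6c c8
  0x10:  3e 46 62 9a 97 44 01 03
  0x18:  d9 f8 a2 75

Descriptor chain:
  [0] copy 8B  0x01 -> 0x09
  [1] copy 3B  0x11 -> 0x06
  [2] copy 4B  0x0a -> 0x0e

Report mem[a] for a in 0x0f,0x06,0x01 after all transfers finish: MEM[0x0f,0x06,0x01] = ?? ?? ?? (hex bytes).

MEM[0x0f,0x06,0x01] = 7c 46 78

D0: mem[0x09..0x10] <- [78 a5 7c 6e 90 ed dc 9e]
D1: mem[0x06..0x08] <- [46 62 9a]
D2: mem[0x0e..0x11] <- [a5 7c 6e 90]
query mem[0x0f]=0x7c, mem[0x06]=0x46, mem[0x01]=0x78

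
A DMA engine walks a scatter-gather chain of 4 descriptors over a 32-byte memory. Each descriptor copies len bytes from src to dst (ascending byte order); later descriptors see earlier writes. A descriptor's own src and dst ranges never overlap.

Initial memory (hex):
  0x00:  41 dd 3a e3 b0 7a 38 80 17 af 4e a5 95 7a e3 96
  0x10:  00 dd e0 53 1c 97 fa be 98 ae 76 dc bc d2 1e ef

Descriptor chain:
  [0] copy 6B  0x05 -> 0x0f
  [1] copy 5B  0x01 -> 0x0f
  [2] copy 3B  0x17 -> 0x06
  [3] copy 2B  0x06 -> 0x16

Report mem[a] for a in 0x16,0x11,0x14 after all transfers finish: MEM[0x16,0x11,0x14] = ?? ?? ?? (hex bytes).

D0: mem[0x0f..0x14] <- [7a 38 80 17 af 4e]
D1: mem[0x0f..0x13] <- [dd 3a e3 b0 7a]
D2: mem[0x06..0x08] <- [be 98 ae]
D3: mem[0x16..0x17] <- [be 98]
query mem[0x16]=0xbe, mem[0x11]=0xe3, mem[0x14]=0x4e

MEM[0x16,0x11,0x14] = be e3 4e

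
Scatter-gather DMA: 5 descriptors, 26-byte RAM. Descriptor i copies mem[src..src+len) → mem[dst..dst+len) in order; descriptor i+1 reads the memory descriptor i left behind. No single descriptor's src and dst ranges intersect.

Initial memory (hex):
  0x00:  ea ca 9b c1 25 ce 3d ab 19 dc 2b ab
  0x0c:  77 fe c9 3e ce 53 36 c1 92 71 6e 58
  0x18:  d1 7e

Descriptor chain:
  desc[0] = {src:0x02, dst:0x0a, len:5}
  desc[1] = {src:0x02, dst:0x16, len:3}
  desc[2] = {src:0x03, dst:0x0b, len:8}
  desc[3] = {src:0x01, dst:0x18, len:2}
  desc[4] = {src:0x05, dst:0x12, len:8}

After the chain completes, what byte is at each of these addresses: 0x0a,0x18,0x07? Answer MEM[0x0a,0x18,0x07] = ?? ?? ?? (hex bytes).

D0: mem[0x0a..0x0e] <- [9b c1 25 ce 3d]
D1: mem[0x16..0x18] <- [9b c1 25]
D2: mem[0x0b..0x12] <- [c1 25 ce 3d ab 19 dc 9b]
D3: mem[0x18..0x19] <- [ca 9b]
D4: mem[0x12..0x19] <- [ce 3d ab 19 dc 9b c1 25]
query mem[0x0a]=0x9b, mem[0x18]=0xc1, mem[0x07]=0xab

MEM[0x0a,0x18,0x07] = 9b c1 ab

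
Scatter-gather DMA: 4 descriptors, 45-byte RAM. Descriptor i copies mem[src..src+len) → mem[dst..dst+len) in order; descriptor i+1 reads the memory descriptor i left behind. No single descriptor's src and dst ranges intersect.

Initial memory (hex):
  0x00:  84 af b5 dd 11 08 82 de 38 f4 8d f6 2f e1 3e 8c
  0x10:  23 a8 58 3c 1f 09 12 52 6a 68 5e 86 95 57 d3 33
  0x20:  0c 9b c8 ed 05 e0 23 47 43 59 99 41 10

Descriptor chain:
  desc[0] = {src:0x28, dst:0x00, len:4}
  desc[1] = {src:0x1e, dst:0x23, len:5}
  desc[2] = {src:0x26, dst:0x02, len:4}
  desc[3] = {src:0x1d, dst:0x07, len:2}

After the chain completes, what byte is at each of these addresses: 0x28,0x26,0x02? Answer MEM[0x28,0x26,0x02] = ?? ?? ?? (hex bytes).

#0 dst[0x00+4] := {0x43,0x59,0x99,0x41}
#1 dst[0x23+5] := {0xd3,0x33,0x0c,0x9b,0xc8}
#2 dst[0x02+4] := {0x9b,0xc8,0x43,0x59}
#3 dst[0x07+2] := {0x57,0xd3}
query mem[0x28]=0x43, mem[0x26]=0x9b, mem[0x02]=0x9b

MEM[0x28,0x26,0x02] = 43 9b 9b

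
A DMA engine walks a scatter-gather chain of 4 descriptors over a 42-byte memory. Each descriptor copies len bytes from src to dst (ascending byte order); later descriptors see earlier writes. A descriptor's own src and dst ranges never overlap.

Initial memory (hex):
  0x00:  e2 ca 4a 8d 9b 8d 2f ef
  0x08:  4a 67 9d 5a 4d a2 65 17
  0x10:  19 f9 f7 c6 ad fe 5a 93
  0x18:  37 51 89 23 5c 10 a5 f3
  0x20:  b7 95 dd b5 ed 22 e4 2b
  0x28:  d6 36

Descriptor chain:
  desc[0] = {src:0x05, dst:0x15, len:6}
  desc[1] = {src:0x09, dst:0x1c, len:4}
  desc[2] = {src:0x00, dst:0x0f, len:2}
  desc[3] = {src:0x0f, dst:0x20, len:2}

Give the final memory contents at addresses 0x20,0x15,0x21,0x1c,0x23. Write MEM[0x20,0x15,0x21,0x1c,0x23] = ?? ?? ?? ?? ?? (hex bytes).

MEM[0x20,0x15,0x21,0x1c,0x23] = e2 8d ca 67 b5

[0] 0x05->0x15 len=6 : 8d 2f ef 4a 67 9d
[1] 0x09->0x1c len=4 : 67 9d 5a 4d
[2] 0x00->0x0f len=2 : e2 ca
[3] 0x0f->0x20 len=2 : e2 ca
query mem[0x20]=0xe2, mem[0x15]=0x8d, mem[0x21]=0xca, mem[0x1c]=0x67, mem[0x23]=0xb5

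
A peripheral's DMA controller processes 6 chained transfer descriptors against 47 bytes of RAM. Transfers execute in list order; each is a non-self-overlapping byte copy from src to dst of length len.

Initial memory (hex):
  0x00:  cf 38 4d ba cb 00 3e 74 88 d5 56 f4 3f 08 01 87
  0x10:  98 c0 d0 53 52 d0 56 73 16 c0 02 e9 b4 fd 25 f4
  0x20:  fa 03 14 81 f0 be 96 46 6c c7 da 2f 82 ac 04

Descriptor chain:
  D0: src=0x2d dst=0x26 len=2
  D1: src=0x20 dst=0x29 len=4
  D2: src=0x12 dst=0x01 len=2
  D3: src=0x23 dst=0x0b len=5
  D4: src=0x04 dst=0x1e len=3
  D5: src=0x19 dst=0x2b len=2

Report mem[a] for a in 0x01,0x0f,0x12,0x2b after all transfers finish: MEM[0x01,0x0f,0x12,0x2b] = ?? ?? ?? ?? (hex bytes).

MEM[0x01,0x0f,0x12,0x2b] = d0 04 d0 c0

#0 dst[0x26+2] := {0xac,0x04}
#1 dst[0x29+4] := {0xfa,0x03,0x14,0x81}
#2 dst[0x01+2] := {0xd0,0x53}
#3 dst[0x0b+5] := {0x81,0xf0,0xbe,0xac,0x04}
#4 dst[0x1e+3] := {0xcb,0x00,0x3e}
#5 dst[0x2b+2] := {0xc0,0x02}
query mem[0x01]=0xd0, mem[0x0f]=0x04, mem[0x12]=0xd0, mem[0x2b]=0xc0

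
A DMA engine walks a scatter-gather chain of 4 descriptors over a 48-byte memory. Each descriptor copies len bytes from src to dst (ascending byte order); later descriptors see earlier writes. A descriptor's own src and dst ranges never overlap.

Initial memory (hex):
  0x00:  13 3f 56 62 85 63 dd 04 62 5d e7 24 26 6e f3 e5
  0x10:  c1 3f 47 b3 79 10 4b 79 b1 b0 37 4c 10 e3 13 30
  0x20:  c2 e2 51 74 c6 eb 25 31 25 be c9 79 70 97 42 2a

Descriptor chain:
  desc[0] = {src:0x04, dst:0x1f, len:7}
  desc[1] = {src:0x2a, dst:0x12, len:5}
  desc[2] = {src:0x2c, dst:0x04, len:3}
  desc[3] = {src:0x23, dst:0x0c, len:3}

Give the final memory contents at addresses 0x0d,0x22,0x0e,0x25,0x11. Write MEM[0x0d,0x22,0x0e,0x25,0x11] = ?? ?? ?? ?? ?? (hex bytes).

MEM[0x0d,0x22,0x0e,0x25,0x11] = 5d 04 e7 e7 3f

[0] 0x04->0x1f len=7 : 85 63 dd 04 62 5d e7
[1] 0x2a->0x12 len=5 : c9 79 70 97 42
[2] 0x2c->0x04 len=3 : 70 97 42
[3] 0x23->0x0c len=3 : 62 5d e7
query mem[0x0d]=0x5d, mem[0x22]=0x04, mem[0x0e]=0xe7, mem[0x25]=0xe7, mem[0x11]=0x3f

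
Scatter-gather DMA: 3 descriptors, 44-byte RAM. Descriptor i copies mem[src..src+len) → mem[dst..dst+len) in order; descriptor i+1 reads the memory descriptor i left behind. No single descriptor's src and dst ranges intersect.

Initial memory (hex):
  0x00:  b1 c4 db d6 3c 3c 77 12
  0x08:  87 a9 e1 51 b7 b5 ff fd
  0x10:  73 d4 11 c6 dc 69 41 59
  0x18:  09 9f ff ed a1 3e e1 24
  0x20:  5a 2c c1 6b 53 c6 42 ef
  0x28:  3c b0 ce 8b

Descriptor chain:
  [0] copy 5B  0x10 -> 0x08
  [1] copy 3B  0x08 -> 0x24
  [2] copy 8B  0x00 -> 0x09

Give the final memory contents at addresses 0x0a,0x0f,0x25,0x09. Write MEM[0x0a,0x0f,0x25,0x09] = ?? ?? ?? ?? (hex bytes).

D0: mem[0x08..0x0c] <- [73 d4 11 c6 dc]
D1: mem[0x24..0x26] <- [73 d4 11]
D2: mem[0x09..0x10] <- [b1 c4 db d6 3c 3c 77 12]
query mem[0x0a]=0xc4, mem[0x0f]=0x77, mem[0x25]=0xd4, mem[0x09]=0xb1

MEM[0x0a,0x0f,0x25,0x09] = c4 77 d4 b1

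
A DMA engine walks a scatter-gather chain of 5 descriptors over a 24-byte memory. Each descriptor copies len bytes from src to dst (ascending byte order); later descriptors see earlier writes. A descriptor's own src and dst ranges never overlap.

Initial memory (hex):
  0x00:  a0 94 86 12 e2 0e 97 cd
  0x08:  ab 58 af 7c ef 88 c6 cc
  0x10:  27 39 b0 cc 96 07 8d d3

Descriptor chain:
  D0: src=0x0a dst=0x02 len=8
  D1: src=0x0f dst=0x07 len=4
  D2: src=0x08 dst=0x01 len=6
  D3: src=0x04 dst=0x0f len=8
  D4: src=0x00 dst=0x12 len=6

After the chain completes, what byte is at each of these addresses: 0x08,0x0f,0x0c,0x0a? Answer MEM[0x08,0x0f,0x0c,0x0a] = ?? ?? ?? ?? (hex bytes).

MEM[0x08,0x0f,0x0c,0x0a] = 27 7c ef b0

  after D0: wrote 8B at 0x02 = af7cef88c6cc2739
  after D1: wrote 4B at 0x07 = cc2739b0
  after D2: wrote 6B at 0x01 = 2739b07cef88
  after D3: wrote 8B at 0x0f = 7cef88cc2739b07c
  after D4: wrote 6B at 0x12 = a02739b07cef
query mem[0x08]=0x27, mem[0x0f]=0x7c, mem[0x0c]=0xef, mem[0x0a]=0xb0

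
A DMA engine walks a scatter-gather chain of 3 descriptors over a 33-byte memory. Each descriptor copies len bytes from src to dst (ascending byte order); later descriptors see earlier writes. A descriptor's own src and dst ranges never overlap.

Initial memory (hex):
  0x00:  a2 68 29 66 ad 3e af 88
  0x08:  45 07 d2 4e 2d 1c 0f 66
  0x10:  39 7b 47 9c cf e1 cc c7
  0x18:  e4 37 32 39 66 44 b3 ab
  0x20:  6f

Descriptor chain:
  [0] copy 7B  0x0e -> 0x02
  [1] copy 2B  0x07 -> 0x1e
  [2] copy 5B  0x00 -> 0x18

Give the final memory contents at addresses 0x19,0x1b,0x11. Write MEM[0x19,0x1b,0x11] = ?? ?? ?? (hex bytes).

D0: mem[0x02..0x08] <- [0f 66 39 7b 47 9c cf]
D1: mem[0x1e..0x1f] <- [9c cf]
D2: mem[0x18..0x1c] <- [a2 68 0f 66 39]
query mem[0x19]=0x68, mem[0x1b]=0x66, mem[0x11]=0x7b

MEM[0x19,0x1b,0x11] = 68 66 7b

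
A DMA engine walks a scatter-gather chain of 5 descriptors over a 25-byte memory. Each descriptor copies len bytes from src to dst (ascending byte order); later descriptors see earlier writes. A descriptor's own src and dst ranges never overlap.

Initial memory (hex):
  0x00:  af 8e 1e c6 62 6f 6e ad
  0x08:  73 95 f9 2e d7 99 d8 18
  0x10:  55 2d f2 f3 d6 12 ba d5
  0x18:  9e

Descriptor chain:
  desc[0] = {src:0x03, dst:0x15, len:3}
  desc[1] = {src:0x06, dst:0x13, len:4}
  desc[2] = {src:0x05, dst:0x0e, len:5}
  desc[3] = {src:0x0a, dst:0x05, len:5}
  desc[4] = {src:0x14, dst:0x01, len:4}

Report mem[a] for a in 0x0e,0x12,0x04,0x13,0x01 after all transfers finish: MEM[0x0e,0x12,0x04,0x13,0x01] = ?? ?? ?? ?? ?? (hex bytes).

MEM[0x0e,0x12,0x04,0x13,0x01] = 6f 95 6f 6e ad

#0 dst[0x15+3] := {0xc6,0x62,0x6f}
#1 dst[0x13+4] := {0x6e,0xad,0x73,0x95}
#2 dst[0x0e+5] := {0x6f,0x6e,0xad,0x73,0x95}
#3 dst[0x05+5] := {0xf9,0x2e,0xd7,0x99,0x6f}
#4 dst[0x01+4] := {0xad,0x73,0x95,0x6f}
query mem[0x0e]=0x6f, mem[0x12]=0x95, mem[0x04]=0x6f, mem[0x13]=0x6e, mem[0x01]=0xad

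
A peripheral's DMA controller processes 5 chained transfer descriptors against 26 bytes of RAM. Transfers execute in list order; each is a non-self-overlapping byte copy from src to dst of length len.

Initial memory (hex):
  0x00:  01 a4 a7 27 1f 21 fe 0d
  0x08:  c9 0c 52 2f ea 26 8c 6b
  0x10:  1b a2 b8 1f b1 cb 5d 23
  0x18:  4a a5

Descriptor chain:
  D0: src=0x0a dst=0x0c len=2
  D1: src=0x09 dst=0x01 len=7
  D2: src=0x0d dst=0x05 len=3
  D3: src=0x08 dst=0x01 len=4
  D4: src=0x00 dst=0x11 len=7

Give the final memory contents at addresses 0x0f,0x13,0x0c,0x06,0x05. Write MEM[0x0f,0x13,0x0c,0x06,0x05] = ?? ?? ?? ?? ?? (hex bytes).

MEM[0x0f,0x13,0x0c,0x06,0x05] = 6b 0c 52 8c 2f

  after D0: wrote 2B at 0x0c = 522f
  after D1: wrote 7B at 0x01 = 0c522f522f8c6b
  after D2: wrote 3B at 0x05 = 2f8c6b
  after D3: wrote 4B at 0x01 = c90c522f
  after D4: wrote 7B at 0x11 = 01c90c522f2f8c
query mem[0x0f]=0x6b, mem[0x13]=0x0c, mem[0x0c]=0x52, mem[0x06]=0x8c, mem[0x05]=0x2f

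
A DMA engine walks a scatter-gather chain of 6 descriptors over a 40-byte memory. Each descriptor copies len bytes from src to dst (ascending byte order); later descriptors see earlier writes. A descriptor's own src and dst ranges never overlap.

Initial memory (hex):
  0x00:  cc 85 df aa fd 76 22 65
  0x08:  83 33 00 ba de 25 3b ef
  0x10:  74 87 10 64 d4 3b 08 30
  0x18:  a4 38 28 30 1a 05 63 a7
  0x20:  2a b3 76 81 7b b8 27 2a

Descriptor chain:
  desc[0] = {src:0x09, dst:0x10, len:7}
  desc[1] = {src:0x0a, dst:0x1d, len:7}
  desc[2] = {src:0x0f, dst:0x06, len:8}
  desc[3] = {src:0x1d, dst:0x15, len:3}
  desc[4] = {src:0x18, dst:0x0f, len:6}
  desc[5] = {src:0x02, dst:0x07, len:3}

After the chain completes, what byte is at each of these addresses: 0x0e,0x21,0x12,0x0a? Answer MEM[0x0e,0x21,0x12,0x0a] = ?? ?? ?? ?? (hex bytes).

MEM[0x0e,0x21,0x12,0x0a] = 3b 3b 30 de

[0] 0x09->0x10 len=7 : 33 00 ba de 25 3b ef
[1] 0x0a->0x1d len=7 : 00 ba de 25 3b ef 33
[2] 0x0f->0x06 len=8 : ef 33 00 ba de 25 3b ef
[3] 0x1d->0x15 len=3 : 00 ba de
[4] 0x18->0x0f len=6 : a4 38 28 30 1a 00
[5] 0x02->0x07 len=3 : df aa fd
query mem[0x0e]=0x3b, mem[0x21]=0x3b, mem[0x12]=0x30, mem[0x0a]=0xde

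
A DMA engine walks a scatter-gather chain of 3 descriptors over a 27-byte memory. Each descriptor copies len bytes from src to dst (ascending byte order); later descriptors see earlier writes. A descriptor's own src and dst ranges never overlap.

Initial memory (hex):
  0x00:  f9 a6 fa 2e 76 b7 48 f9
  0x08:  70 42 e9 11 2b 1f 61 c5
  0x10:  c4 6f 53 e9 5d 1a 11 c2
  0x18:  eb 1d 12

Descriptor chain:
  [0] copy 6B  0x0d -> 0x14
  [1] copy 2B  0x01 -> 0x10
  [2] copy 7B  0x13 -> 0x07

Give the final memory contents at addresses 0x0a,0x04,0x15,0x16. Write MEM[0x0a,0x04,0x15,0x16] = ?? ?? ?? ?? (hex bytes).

MEM[0x0a,0x04,0x15,0x16] = c5 76 61 c5

  after D0: wrote 6B at 0x14 = 1f61c5c46f53
  after D1: wrote 2B at 0x10 = a6fa
  after D2: wrote 7B at 0x07 = e91f61c5c46f53
query mem[0x0a]=0xc5, mem[0x04]=0x76, mem[0x15]=0x61, mem[0x16]=0xc5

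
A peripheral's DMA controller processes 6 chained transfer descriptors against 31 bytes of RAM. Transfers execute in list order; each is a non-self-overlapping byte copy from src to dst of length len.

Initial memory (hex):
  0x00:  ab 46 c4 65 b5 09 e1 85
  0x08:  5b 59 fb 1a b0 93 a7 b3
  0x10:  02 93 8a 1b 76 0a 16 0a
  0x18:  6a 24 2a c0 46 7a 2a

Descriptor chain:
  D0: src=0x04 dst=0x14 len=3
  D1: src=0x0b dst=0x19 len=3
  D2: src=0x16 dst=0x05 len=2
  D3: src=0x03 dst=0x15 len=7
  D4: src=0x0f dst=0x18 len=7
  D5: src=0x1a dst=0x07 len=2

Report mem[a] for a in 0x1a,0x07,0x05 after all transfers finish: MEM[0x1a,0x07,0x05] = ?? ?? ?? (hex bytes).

D0: mem[0x14..0x16] <- [b5 09 e1]
D1: mem[0x19..0x1b] <- [1a b0 93]
D2: mem[0x05..0x06] <- [e1 0a]
D3: mem[0x15..0x1b] <- [65 b5 e1 0a 85 5b 59]
D4: mem[0x18..0x1e] <- [b3 02 93 8a 1b b5 65]
D5: mem[0x07..0x08] <- [93 8a]
query mem[0x1a]=0x93, mem[0x07]=0x93, mem[0x05]=0xe1

MEM[0x1a,0x07,0x05] = 93 93 e1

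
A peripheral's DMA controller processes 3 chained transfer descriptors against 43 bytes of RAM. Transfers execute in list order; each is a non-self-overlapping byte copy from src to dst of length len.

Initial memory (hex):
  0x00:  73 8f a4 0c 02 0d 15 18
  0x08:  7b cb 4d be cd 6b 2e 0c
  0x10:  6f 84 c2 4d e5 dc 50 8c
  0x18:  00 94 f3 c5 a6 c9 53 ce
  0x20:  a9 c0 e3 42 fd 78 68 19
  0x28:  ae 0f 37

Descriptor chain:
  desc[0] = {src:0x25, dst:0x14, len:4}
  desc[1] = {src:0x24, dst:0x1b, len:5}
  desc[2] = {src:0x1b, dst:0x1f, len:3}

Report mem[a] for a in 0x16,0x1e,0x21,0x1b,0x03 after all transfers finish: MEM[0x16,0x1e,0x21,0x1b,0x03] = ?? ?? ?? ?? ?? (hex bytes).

#0 dst[0x14+4] := {0x78,0x68,0x19,0xae}
#1 dst[0x1b+5] := {0xfd,0x78,0x68,0x19,0xae}
#2 dst[0x1f+3] := {0xfd,0x78,0x68}
query mem[0x16]=0x19, mem[0x1e]=0x19, mem[0x21]=0x68, mem[0x1b]=0xfd, mem[0x03]=0x0c

MEM[0x16,0x1e,0x21,0x1b,0x03] = 19 19 68 fd 0c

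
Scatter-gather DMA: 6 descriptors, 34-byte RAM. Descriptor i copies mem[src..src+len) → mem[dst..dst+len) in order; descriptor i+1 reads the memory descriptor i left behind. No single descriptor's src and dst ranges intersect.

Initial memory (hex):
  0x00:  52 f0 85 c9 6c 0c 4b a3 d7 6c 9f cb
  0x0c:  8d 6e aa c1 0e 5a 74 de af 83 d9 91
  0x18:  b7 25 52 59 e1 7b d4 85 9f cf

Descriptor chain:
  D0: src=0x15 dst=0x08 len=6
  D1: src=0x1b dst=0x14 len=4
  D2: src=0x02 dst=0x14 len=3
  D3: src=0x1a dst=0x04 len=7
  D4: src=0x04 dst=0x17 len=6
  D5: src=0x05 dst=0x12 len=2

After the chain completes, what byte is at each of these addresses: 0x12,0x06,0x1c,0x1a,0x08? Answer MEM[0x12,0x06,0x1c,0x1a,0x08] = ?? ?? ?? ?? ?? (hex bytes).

  after D0: wrote 6B at 0x08 = 83d991b72552
  after D1: wrote 4B at 0x14 = 59e17bd4
  after D2: wrote 3B at 0x14 = 85c96c
  after D3: wrote 7B at 0x04 = 5259e17bd4859f
  after D4: wrote 6B at 0x17 = 5259e17bd485
  after D5: wrote 2B at 0x12 = 59e1
query mem[0x12]=0x59, mem[0x06]=0xe1, mem[0x1c]=0x85, mem[0x1a]=0x7b, mem[0x08]=0xd4

MEM[0x12,0x06,0x1c,0x1a,0x08] = 59 e1 85 7b d4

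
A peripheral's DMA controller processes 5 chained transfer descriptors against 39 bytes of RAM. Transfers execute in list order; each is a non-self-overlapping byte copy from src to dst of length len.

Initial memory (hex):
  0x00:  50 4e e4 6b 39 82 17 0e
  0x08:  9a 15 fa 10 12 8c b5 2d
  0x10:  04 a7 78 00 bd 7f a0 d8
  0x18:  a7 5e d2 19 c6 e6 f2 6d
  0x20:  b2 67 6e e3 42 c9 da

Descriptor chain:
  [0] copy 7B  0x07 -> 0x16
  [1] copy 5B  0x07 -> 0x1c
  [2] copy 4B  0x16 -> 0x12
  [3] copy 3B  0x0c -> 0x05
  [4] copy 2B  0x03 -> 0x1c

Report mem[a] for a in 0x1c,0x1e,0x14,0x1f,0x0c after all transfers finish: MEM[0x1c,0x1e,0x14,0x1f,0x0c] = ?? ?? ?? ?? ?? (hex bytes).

MEM[0x1c,0x1e,0x14,0x1f,0x0c] = 6b 15 15 fa 12

[0] 0x07->0x16 len=7 : 0e 9a 15 fa 10 12 8c
[1] 0x07->0x1c len=5 : 0e 9a 15 fa 10
[2] 0x16->0x12 len=4 : 0e 9a 15 fa
[3] 0x0c->0x05 len=3 : 12 8c b5
[4] 0x03->0x1c len=2 : 6b 39
query mem[0x1c]=0x6b, mem[0x1e]=0x15, mem[0x14]=0x15, mem[0x1f]=0xfa, mem[0x0c]=0x12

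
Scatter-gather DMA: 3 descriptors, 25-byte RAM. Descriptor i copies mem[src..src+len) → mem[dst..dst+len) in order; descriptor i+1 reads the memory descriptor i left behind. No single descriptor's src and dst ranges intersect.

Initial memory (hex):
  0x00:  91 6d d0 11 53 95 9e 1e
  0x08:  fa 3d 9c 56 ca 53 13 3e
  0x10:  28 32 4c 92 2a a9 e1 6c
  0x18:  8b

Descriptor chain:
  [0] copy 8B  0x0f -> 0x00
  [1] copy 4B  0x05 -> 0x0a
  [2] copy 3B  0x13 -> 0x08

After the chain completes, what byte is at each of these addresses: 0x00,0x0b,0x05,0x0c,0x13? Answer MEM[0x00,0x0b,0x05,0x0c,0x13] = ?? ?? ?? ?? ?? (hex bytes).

MEM[0x00,0x0b,0x05,0x0c,0x13] = 3e a9 2a e1 92

[0] 0x0f->0x00 len=8 : 3e 28 32 4c 92 2a a9 e1
[1] 0x05->0x0a len=4 : 2a a9 e1 fa
[2] 0x13->0x08 len=3 : 92 2a a9
query mem[0x00]=0x3e, mem[0x0b]=0xa9, mem[0x05]=0x2a, mem[0x0c]=0xe1, mem[0x13]=0x92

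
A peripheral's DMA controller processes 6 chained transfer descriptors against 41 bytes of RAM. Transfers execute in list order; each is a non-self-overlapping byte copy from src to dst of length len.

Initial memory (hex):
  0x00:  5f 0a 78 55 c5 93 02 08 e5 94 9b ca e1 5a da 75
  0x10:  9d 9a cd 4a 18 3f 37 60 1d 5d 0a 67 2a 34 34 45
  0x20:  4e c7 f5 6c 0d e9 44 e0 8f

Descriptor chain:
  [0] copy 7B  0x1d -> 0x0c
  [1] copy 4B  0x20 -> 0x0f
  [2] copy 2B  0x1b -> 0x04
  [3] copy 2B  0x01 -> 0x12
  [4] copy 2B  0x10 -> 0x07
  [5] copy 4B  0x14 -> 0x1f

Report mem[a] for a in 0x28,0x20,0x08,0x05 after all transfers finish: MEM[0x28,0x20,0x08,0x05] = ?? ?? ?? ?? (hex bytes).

MEM[0x28,0x20,0x08,0x05] = 8f 3f f5 2a

[0] 0x1d->0x0c len=7 : 34 34 45 4e c7 f5 6c
[1] 0x20->0x0f len=4 : 4e c7 f5 6c
[2] 0x1b->0x04 len=2 : 67 2a
[3] 0x01->0x12 len=2 : 0a 78
[4] 0x10->0x07 len=2 : c7 f5
[5] 0x14->0x1f len=4 : 18 3f 37 60
query mem[0x28]=0x8f, mem[0x20]=0x3f, mem[0x08]=0xf5, mem[0x05]=0x2a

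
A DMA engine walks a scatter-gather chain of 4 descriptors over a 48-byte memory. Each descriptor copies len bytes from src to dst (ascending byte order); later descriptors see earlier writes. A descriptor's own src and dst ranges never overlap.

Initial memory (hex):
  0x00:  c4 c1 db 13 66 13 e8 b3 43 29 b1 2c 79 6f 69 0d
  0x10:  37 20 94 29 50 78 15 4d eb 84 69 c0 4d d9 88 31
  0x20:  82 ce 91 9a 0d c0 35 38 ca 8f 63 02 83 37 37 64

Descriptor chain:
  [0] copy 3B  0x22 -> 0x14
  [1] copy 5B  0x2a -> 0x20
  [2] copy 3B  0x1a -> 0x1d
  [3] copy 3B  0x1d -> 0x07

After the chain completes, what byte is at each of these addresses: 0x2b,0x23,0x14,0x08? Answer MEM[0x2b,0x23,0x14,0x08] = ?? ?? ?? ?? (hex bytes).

MEM[0x2b,0x23,0x14,0x08] = 02 37 91 c0

  after D0: wrote 3B at 0x14 = 919a0d
  after D1: wrote 5B at 0x20 = 6302833737
  after D2: wrote 3B at 0x1d = 69c04d
  after D3: wrote 3B at 0x07 = 69c04d
query mem[0x2b]=0x02, mem[0x23]=0x37, mem[0x14]=0x91, mem[0x08]=0xc0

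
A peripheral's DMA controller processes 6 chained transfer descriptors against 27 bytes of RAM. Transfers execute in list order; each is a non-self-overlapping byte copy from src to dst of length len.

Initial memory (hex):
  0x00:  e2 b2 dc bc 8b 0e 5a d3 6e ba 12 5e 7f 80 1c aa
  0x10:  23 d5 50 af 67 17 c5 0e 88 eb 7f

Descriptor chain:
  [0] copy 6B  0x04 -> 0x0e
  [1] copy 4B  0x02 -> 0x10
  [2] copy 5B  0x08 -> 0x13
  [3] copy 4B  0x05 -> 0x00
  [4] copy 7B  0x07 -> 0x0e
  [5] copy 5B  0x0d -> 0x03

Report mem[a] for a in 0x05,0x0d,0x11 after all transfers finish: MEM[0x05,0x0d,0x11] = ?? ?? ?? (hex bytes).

  after D0: wrote 6B at 0x0e = 8b0e5ad36eba
  after D1: wrote 4B at 0x10 = dcbc8b0e
  after D2: wrote 5B at 0x13 = 6eba125e7f
  after D3: wrote 4B at 0x00 = 0e5ad36e
  after D4: wrote 7B at 0x0e = d36eba125e7f80
  after D5: wrote 5B at 0x03 = 80d36eba12
query mem[0x05]=0x6e, mem[0x0d]=0x80, mem[0x11]=0x12

MEM[0x05,0x0d,0x11] = 6e 80 12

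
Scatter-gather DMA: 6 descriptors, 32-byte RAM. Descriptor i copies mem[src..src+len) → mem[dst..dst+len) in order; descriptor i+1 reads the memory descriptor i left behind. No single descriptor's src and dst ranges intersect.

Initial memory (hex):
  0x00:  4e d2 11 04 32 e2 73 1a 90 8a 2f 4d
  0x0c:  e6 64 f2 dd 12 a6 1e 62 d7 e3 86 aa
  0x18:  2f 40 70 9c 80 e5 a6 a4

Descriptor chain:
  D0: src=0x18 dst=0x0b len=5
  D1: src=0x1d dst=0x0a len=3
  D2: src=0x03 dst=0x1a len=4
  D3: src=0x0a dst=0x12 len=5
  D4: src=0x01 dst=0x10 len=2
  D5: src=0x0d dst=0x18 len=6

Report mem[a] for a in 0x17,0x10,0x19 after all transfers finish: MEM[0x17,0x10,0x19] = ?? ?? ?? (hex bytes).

MEM[0x17,0x10,0x19] = aa d2 9c

  after D0: wrote 5B at 0x0b = 2f40709c80
  after D1: wrote 3B at 0x0a = e5a6a4
  after D2: wrote 4B at 0x1a = 0432e273
  after D3: wrote 5B at 0x12 = e5a6a4709c
  after D4: wrote 2B at 0x10 = d211
  after D5: wrote 6B at 0x18 = 709c80d211e5
query mem[0x17]=0xaa, mem[0x10]=0xd2, mem[0x19]=0x9c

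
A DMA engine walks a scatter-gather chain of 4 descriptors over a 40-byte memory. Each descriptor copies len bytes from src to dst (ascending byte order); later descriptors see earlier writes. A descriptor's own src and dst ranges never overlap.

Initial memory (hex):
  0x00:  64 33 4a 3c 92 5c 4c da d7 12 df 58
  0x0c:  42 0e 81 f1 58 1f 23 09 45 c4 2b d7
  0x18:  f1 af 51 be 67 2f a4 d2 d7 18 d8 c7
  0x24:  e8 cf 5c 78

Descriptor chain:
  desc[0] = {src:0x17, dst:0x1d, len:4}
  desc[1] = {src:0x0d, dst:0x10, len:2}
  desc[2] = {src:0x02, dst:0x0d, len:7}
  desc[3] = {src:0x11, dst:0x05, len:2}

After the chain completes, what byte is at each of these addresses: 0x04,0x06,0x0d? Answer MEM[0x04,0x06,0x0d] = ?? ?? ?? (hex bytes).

  after D0: wrote 4B at 0x1d = d7f1af51
  after D1: wrote 2B at 0x10 = 0e81
  after D2: wrote 7B at 0x0d = 4a3c925c4cdad7
  after D3: wrote 2B at 0x05 = 4cda
query mem[0x04]=0x92, mem[0x06]=0xda, mem[0x0d]=0x4a

MEM[0x04,0x06,0x0d] = 92 da 4a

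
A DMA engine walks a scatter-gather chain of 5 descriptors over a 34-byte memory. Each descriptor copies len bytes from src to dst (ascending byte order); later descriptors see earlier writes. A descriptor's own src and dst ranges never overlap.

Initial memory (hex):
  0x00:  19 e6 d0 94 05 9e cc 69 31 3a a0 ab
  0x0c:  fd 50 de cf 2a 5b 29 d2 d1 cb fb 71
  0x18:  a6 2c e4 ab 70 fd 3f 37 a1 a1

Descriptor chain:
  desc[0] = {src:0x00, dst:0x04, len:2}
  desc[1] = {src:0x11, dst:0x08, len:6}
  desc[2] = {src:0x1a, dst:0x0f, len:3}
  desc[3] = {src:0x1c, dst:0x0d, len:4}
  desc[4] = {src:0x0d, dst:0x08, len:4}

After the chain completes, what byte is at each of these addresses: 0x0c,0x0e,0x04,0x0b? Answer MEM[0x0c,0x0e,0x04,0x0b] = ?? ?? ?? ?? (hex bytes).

MEM[0x0c,0x0e,0x04,0x0b] = cb fd 19 37

  after D0: wrote 2B at 0x04 = 19e6
  after D1: wrote 6B at 0x08 = 5b29d2d1cbfb
  after D2: wrote 3B at 0x0f = e4ab70
  after D3: wrote 4B at 0x0d = 70fd3f37
  after D4: wrote 4B at 0x08 = 70fd3f37
query mem[0x0c]=0xcb, mem[0x0e]=0xfd, mem[0x04]=0x19, mem[0x0b]=0x37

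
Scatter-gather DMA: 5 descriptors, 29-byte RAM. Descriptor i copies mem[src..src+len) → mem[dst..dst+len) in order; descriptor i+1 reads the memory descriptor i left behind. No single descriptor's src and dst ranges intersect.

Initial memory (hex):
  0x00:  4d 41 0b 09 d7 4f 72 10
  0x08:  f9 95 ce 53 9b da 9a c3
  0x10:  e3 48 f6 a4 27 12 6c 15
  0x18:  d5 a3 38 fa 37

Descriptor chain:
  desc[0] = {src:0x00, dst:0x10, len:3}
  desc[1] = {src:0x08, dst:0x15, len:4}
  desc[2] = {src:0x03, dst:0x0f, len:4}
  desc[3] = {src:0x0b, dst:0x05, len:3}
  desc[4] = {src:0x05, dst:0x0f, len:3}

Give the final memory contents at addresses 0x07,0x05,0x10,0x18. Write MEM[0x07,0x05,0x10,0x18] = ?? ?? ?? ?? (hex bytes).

MEM[0x07,0x05,0x10,0x18] = da 53 9b 53

D0: mem[0x10..0x12] <- [4d 41 0b]
D1: mem[0x15..0x18] <- [f9 95 ce 53]
D2: mem[0x0f..0x12] <- [09 d7 4f 72]
D3: mem[0x05..0x07] <- [53 9b da]
D4: mem[0x0f..0x11] <- [53 9b da]
query mem[0x07]=0xda, mem[0x05]=0x53, mem[0x10]=0x9b, mem[0x18]=0x53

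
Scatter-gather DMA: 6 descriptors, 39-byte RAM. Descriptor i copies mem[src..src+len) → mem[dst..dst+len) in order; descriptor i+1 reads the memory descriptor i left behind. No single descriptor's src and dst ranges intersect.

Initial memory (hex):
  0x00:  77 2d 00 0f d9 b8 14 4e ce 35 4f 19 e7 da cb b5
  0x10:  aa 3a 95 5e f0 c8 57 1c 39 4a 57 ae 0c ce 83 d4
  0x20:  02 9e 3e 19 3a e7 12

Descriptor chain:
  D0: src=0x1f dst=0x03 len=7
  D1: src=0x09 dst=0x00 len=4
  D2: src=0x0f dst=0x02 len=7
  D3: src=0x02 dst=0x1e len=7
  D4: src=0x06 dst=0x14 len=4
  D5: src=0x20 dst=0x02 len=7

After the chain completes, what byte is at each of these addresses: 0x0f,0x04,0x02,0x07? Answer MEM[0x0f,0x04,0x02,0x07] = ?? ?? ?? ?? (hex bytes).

D0: mem[0x03..0x09] <- [d4 02 9e 3e 19 3a e7]
D1: mem[0x00..0x03] <- [e7 4f 19 e7]
D2: mem[0x02..0x08] <- [b5 aa 3a 95 5e f0 c8]
D3: mem[0x1e..0x24] <- [b5 aa 3a 95 5e f0 c8]
D4: mem[0x14..0x17] <- [5e f0 c8 e7]
D5: mem[0x02..0x08] <- [3a 95 5e f0 c8 e7 12]
query mem[0x0f]=0xb5, mem[0x04]=0x5e, mem[0x02]=0x3a, mem[0x07]=0xe7

MEM[0x0f,0x04,0x02,0x07] = b5 5e 3a e7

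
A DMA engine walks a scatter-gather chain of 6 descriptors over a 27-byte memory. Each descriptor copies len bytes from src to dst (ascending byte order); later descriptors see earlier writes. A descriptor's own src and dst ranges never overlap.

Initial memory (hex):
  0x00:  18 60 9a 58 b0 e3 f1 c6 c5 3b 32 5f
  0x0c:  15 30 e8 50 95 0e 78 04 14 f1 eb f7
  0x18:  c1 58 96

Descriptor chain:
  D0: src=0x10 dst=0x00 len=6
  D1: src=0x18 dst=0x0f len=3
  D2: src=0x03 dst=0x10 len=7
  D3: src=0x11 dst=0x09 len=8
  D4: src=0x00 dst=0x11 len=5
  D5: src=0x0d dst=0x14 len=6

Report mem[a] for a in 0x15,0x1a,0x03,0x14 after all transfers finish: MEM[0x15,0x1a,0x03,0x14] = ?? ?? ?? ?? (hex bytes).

MEM[0x15,0x1a,0x03,0x14] = 3b 96 04 c5

[0] 0x10->0x00 len=6 : 95 0e 78 04 14 f1
[1] 0x18->0x0f len=3 : c1 58 96
[2] 0x03->0x10 len=7 : 04 14 f1 f1 c6 c5 3b
[3] 0x11->0x09 len=8 : 14 f1 f1 c6 c5 3b f7 c1
[4] 0x00->0x11 len=5 : 95 0e 78 04 14
[5] 0x0d->0x14 len=6 : c5 3b f7 c1 95 0e
query mem[0x15]=0x3b, mem[0x1a]=0x96, mem[0x03]=0x04, mem[0x14]=0xc5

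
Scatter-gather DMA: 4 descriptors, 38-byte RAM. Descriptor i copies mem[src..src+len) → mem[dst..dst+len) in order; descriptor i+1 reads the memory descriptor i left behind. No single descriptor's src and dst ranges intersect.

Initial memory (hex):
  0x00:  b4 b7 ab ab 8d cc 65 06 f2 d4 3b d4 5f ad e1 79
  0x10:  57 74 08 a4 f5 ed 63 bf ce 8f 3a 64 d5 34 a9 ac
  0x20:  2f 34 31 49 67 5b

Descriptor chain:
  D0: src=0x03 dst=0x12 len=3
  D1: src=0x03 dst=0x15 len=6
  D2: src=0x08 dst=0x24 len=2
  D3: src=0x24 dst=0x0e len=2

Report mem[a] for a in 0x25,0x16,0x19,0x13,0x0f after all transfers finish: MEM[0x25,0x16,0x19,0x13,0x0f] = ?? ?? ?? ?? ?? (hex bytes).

  after D0: wrote 3B at 0x12 = ab8dcc
  after D1: wrote 6B at 0x15 = ab8dcc6506f2
  after D2: wrote 2B at 0x24 = f2d4
  after D3: wrote 2B at 0x0e = f2d4
query mem[0x25]=0xd4, mem[0x16]=0x8d, mem[0x19]=0x06, mem[0x13]=0x8d, mem[0x0f]=0xd4

MEM[0x25,0x16,0x19,0x13,0x0f] = d4 8d 06 8d d4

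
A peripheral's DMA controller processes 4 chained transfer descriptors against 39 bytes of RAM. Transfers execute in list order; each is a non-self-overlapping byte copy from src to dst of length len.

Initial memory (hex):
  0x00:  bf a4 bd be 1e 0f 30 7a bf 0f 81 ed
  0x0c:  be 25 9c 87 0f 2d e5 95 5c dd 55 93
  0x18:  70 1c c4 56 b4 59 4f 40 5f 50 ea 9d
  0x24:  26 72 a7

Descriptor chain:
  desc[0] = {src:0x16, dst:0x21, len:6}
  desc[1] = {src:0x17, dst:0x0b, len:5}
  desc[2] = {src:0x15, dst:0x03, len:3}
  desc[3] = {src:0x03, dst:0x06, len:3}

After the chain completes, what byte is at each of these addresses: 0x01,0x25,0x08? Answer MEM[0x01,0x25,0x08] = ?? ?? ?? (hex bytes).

#0 dst[0x21+6] := {0x55,0x93,0x70,0x1c,0xc4,0x56}
#1 dst[0x0b+5] := {0x93,0x70,0x1c,0xc4,0x56}
#2 dst[0x03+3] := {0xdd,0x55,0x93}
#3 dst[0x06+3] := {0xdd,0x55,0x93}
query mem[0x01]=0xa4, mem[0x25]=0xc4, mem[0x08]=0x93

MEM[0x01,0x25,0x08] = a4 c4 93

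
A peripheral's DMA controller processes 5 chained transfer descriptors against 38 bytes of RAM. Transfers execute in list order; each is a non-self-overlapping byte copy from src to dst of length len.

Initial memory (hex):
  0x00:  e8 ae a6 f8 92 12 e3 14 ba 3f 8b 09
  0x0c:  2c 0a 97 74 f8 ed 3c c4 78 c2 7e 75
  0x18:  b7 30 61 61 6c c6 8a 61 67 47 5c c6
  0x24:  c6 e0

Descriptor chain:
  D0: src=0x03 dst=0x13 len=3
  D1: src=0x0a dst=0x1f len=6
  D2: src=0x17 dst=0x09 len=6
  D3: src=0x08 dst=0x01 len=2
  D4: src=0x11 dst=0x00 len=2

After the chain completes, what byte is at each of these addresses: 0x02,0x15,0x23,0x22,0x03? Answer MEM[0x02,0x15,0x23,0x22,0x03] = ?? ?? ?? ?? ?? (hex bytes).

#0 dst[0x13+3] := {0xf8,0x92,0x12}
#1 dst[0x1f+6] := {0x8b,0x09,0x2c,0x0a,0x97,0x74}
#2 dst[0x09+6] := {0x75,0xb7,0x30,0x61,0x61,0x6c}
#3 dst[0x01+2] := {0xba,0x75}
#4 dst[0x00+2] := {0xed,0x3c}
query mem[0x02]=0x75, mem[0x15]=0x12, mem[0x23]=0x97, mem[0x22]=0x0a, mem[0x03]=0xf8

MEM[0x02,0x15,0x23,0x22,0x03] = 75 12 97 0a f8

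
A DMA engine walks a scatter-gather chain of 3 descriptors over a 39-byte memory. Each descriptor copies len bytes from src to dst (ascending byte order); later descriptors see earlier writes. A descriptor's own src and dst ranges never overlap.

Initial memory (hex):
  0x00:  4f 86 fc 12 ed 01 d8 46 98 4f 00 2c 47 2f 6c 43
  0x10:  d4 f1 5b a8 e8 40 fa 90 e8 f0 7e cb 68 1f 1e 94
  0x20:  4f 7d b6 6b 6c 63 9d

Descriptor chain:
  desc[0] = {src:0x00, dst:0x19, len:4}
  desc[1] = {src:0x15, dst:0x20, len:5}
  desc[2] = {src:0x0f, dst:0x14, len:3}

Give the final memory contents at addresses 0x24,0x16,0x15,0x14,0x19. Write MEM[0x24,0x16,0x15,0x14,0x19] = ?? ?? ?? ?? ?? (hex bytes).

  after D0: wrote 4B at 0x19 = 4f86fc12
  after D1: wrote 5B at 0x20 = 40fa90e84f
  after D2: wrote 3B at 0x14 = 43d4f1
query mem[0x24]=0x4f, mem[0x16]=0xf1, mem[0x15]=0xd4, mem[0x14]=0x43, mem[0x19]=0x4f

MEM[0x24,0x16,0x15,0x14,0x19] = 4f f1 d4 43 4f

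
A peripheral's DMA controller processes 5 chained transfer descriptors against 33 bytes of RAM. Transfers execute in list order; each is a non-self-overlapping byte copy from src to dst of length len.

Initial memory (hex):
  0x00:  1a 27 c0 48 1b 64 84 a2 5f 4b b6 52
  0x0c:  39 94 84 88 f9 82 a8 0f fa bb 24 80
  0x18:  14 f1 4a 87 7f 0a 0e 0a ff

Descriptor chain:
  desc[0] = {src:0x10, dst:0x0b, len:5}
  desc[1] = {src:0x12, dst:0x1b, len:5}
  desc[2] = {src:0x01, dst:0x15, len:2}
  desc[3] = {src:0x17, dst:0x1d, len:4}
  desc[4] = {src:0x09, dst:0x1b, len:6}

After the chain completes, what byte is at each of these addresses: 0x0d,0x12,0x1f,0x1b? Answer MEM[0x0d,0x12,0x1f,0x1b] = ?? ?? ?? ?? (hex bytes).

#0 dst[0x0b+5] := {0xf9,0x82,0xa8,0x0f,0xfa}
#1 dst[0x1b+5] := {0xa8,0x0f,0xfa,0xbb,0x24}
#2 dst[0x15+2] := {0x27,0xc0}
#3 dst[0x1d+4] := {0x80,0x14,0xf1,0x4a}
#4 dst[0x1b+6] := {0x4b,0xb6,0xf9,0x82,0xa8,0x0f}
query mem[0x0d]=0xa8, mem[0x12]=0xa8, mem[0x1f]=0xa8, mem[0x1b]=0x4b

MEM[0x0d,0x12,0x1f,0x1b] = a8 a8 a8 4b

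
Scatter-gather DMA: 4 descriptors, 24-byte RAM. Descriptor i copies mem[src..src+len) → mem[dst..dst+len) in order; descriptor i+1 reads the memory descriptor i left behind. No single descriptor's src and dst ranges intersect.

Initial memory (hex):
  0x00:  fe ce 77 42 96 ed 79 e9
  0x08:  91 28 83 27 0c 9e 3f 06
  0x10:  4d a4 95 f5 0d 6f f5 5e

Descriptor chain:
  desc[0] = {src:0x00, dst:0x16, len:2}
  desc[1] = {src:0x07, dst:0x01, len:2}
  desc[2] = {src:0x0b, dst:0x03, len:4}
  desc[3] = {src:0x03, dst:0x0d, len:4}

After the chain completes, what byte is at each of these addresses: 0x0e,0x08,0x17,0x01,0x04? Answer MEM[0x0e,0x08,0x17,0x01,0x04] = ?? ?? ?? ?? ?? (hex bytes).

MEM[0x0e,0x08,0x17,0x01,0x04] = 0c 91 ce e9 0c

#0 dst[0x16+2] := {0xfe,0xce}
#1 dst[0x01+2] := {0xe9,0x91}
#2 dst[0x03+4] := {0x27,0x0c,0x9e,0x3f}
#3 dst[0x0d+4] := {0x27,0x0c,0x9e,0x3f}
query mem[0x0e]=0x0c, mem[0x08]=0x91, mem[0x17]=0xce, mem[0x01]=0xe9, mem[0x04]=0x0c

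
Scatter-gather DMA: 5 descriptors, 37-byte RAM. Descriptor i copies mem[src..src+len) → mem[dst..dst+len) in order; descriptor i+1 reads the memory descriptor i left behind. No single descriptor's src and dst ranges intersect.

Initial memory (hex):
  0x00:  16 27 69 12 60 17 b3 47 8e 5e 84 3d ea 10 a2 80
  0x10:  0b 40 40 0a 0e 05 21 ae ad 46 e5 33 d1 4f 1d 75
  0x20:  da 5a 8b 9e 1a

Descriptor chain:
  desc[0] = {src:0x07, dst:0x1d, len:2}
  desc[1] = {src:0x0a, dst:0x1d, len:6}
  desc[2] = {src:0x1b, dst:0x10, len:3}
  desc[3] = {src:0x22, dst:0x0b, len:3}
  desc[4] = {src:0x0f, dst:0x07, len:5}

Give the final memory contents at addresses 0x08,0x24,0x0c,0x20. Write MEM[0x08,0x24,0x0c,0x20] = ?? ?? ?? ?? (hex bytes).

  after D0: wrote 2B at 0x1d = 478e
  after D1: wrote 6B at 0x1d = 843dea10a280
  after D2: wrote 3B at 0x10 = 33d184
  after D3: wrote 3B at 0x0b = 809e1a
  after D4: wrote 5B at 0x07 = 8033d1840a
query mem[0x08]=0x33, mem[0x24]=0x1a, mem[0x0c]=0x9e, mem[0x20]=0x10

MEM[0x08,0x24,0x0c,0x20] = 33 1a 9e 10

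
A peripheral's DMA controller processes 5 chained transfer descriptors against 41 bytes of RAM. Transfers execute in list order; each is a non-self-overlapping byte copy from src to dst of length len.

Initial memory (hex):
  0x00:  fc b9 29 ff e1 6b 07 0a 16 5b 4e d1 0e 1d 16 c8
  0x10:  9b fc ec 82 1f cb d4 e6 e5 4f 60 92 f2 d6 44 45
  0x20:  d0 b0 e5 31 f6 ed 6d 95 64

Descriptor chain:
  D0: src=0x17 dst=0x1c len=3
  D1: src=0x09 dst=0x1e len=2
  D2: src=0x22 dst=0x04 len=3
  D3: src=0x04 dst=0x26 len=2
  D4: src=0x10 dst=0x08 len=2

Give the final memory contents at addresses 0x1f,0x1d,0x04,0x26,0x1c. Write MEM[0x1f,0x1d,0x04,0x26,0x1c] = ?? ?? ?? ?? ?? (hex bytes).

MEM[0x1f,0x1d,0x04,0x26,0x1c] = 4e e5 e5 e5 e6

  after D0: wrote 3B at 0x1c = e6e54f
  after D1: wrote 2B at 0x1e = 5b4e
  after D2: wrote 3B at 0x04 = e531f6
  after D3: wrote 2B at 0x26 = e531
  after D4: wrote 2B at 0x08 = 9bfc
query mem[0x1f]=0x4e, mem[0x1d]=0xe5, mem[0x04]=0xe5, mem[0x26]=0xe5, mem[0x1c]=0xe6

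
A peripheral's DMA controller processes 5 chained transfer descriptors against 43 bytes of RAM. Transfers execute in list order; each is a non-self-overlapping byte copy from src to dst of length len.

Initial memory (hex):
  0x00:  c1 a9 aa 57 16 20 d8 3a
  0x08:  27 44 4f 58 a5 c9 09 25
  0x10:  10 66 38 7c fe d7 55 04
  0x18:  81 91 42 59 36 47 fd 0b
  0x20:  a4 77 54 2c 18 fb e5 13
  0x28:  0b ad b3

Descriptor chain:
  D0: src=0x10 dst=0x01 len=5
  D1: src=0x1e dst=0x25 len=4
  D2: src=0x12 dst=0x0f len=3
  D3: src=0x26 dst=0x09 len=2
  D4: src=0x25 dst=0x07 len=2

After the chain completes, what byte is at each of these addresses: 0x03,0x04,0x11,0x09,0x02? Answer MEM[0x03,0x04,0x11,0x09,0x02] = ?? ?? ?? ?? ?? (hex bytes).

[0] 0x10->0x01 len=5 : 10 66 38 7c fe
[1] 0x1e->0x25 len=4 : fd 0b a4 77
[2] 0x12->0x0f len=3 : 38 7c fe
[3] 0x26->0x09 len=2 : 0b a4
[4] 0x25->0x07 len=2 : fd 0b
query mem[0x03]=0x38, mem[0x04]=0x7c, mem[0x11]=0xfe, mem[0x09]=0x0b, mem[0x02]=0x66

MEM[0x03,0x04,0x11,0x09,0x02] = 38 7c fe 0b 66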